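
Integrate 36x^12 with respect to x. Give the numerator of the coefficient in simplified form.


Apply the power rule for integration:
integral of ax^n dx = a/(n+1) * x^(n+1) + C
integral of 36x^12 dx
= 36/13 * x^13 + C
The coefficient in lowest terms is 36/13, and its numerator is 36

36


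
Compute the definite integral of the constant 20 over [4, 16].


The integral of a constant k over [a, b] equals k * (b - a).
integral from 4 to 16 of 20 dx
= 20 * (16 - 4)
= 20 * 12
= 240

240


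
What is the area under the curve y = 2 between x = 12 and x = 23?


The area under a constant function y = 2 is a rectangle.
Width = 23 - 12 = 11
Height = 2
Area = width * height
= 11 * 2
= 22

22


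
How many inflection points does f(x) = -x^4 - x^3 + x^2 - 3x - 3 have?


Inflection points occur where f''(x) = 0 and concavity changes.
f(x) = -x^4 - x^3 + x^2 - 3x - 3
f'(x) = -4x^3 - 3x^2 + 2x - 3
f''(x) = -12x^2 - 6x + 2
This is a quadratic in x. Use the discriminant to count real roots.
Discriminant = (-6)^2 - 4 * (-12) * 2
= 36 - (-96)
= 132
Since discriminant > 0, f''(x) = 0 has 2 distinct real solutions.
A quadratic with two distinct real roots changes sign at each root, so concavity changes at both.
Number of inflection points: 2

2


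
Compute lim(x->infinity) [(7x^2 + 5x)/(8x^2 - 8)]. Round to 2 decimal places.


For limits at infinity with equal-degree polynomials,
we compare leading coefficients.
Numerator leading term: 7x^2
Denominator leading term: 8x^2
Divide both by x^2:
lim = (7 + 5/x) / (8 - 8/x^2)
As x -> infinity, the 1/x and 1/x^2 terms vanish:
= 7/8 ≈ 0.88

0.88


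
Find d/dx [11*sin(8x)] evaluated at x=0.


Apply the chain rule to differentiate 11*sin(8x):
d/dx [11*sin(8x)]
= 11 * cos(8x) * d/dx(8x)
= 11 * 8 * cos(8x)
= 88 * cos(8x)
Evaluate at x = 0:
= 88 * cos(0)
= 88 * 1
= 88

88


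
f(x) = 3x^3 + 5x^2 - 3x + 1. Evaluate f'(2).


Differentiate f(x) = 3x^3 + 5x^2 - 3x + 1 term by term:
f'(x) = 9x^2 + 10x - 3
Substitute x = 2:
f'(2) = 9 * 2^2 + 10 * 2 - 3
= 36 + 20 - 3
= 53

53


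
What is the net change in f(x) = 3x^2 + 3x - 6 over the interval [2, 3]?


Net change = f(b) - f(a)
f(x) = 3x^2 + 3x - 6
Compute f(3):
f(3) = 3 * 3^2 + 3 * 3 - 6
= 27 + 9 - 6
= 30
Compute f(2):
f(2) = 3 * 2^2 + 3 * 2 - 6
= 12 + 6 - 6
= 12
Net change = 30 - 12 = 18

18


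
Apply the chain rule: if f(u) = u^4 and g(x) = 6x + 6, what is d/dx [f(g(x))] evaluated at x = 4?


Using the chain rule: (f(g(x)))' = f'(g(x)) * g'(x)
First, find g(4):
g(4) = 6 * 4 + 6 = 30
Next, f'(u) = 4u^3
And g'(x) = 6
So f'(g(4)) * g'(4)
= 4 * 30^3 * 6
= 4 * 27000 * 6
= 648000

648000


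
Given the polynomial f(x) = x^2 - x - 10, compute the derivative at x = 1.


Differentiate term by term using power and sum rules:
f(x) = x^2 - x - 10
f'(x) = 2x - 1
Substitute x = 1:
f'(1) = 2 * 1 - 1
= 2 - 1
= 1

1


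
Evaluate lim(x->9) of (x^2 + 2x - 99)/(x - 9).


Direct substitution gives 0/0, so we factor the numerator.
Factor: (x^2 + 2x - 99) = (x - 9)(x + 11)
Cancel the common factor (x - 9):
(x^2 + 2x - 99)/(x - 9) = (x + 11)
Now substitute x = 9:
= (9) - (-11) = 20

20


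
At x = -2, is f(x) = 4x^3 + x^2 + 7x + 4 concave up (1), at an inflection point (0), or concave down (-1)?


Concavity is determined by the sign of f''(x).
f(x) = 4x^3 + x^2 + 7x + 4
f'(x) = 12x^2 + 2x + 7
f''(x) = 24x + 2
f''(-2) = 24 * (-2) + 2
= -48 + 2
= -46
Since f''(-2) < 0, the function is concave down (-1)

-1


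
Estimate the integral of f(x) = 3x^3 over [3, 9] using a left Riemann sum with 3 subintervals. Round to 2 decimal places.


Left Riemann sum uses left endpoints of each subinterval.
Interval: [3, 9], n = 3
dx = (9 - 3) / 3 = 2
Left endpoints: [3, 5, 7]
f values: [81, 375, 1029]
Sum = dx * (sum of f values)
= 2 * 1485
= 2970 = 2970.00

2970.00


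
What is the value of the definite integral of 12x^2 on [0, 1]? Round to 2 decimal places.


Find the antiderivative of 12x^2:
F(x) = 12/3 * x^3
Apply the Fundamental Theorem of Calculus:
F(1) - F(0)
= 12/3 * 1^3 - 12/3 * 0^3
= 12/3 * (1 - 0)
= 12/3 * 1
= 4 = 4.00

4.00


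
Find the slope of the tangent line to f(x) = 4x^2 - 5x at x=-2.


The slope of the tangent line equals f'(x) at the point.
f(x) = 4x^2 - 5x
f'(x) = 8x - 5
At x = -2:
f'(-2) = 8 * (-2) - 5
= -16 - 5
= -21

-21


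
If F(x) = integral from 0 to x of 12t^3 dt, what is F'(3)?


By the Fundamental Theorem of Calculus (Part 1):
If F(x) = integral from 0 to x of f(t) dt, then F'(x) = f(x)
Here f(t) = 12t^3
So F'(x) = 12x^3
Evaluate at x = 3:
F'(3) = 12 * 3^3
= 12 * 27
= 324

324


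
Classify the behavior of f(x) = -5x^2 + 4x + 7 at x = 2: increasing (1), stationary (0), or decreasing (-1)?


Compute f'(x) to determine behavior:
f'(x) = -10x + 4
f'(2) = -10 * 2 + 4
= -20 + 4
= -16
Since f'(2) < 0, the function is decreasing (-1)

-1


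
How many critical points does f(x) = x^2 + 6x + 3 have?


Find where f'(x) = 0:
f'(x) = 2x + 6
Set f'(x) = 0:
2x + 6 = 0
x = -6 / 2 = -3
This is a linear equation in x, so there is exactly one solution.
Number of critical points: 1

1


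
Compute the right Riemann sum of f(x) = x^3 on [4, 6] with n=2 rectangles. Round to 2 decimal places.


Right Riemann sum uses right endpoints of each subinterval.
Interval: [4, 6], n = 2
dx = (6 - 4) / 2 = 1
Right endpoints: [5, 6]
f values: [125, 216]
Sum = dx * (sum of f values)
= 1 * 341
= 341 = 341.00

341.00


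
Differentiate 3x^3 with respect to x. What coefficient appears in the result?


We apply the power rule: d/dx [ax^n] = a*n * x^(n-1)
d/dx [3x^3]
= 3 * 3 * x^(3-1)
= 9x^2
The coefficient is 9

9


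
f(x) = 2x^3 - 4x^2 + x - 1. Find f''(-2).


First derivative:
f'(x) = 6x^2 - 8x + 1
Second derivative:
f''(x) = 12x - 8
Substitute x = -2:
f''(-2) = 12 * (-2) - 8
= -24 - 8
= -32

-32


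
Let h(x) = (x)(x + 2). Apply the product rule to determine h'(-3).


Let u(x) = x and v(x) = x + 2
u'(x) = 1
v'(x) = 1
Product rule: h'(x) = u'(x)*v(x) + u(x)*v'(x)
= 1 * (x + 2) + (x) * 1
At x = -3:
u(-3) = 1 * (-3) + 0 = -3
v(-3) = 1 * (-3) + 2 = -1
h'(-3) = 1 * (-1) + (-3) * 1
= -1 - 3
= -4

-4


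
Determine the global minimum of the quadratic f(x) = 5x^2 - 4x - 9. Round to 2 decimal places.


For a quadratic f(x) = ax^2 + bx + c with a > 0, the minimum is at the vertex.
Vertex x-coordinate: x = -b/(2a)
x = -(-4) / (2 * 5)
x = 4/10 = 2/5
Substitute back to find the minimum value:
f(2/5) = 5 * (2/5)^2 - 4 * (2/5) - 9
= 4/5 - 8/5 - 9
= -49/5 = -9.80

-9.80


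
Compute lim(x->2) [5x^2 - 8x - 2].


Since polynomials are continuous, we use direct substitution.
lim(x->2) of 5x^2 - 8x - 2
= 5 * 2^2 - 8 * 2 - 2
= 20 - 16 - 2
= 2

2


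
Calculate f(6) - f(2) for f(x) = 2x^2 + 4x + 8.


Net change = f(b) - f(a)
f(x) = 2x^2 + 4x + 8
Compute f(6):
f(6) = 2 * 6^2 + 4 * 6 + 8
= 72 + 24 + 8
= 104
Compute f(2):
f(2) = 2 * 2^2 + 4 * 2 + 8
= 8 + 8 + 8
= 24
Net change = 104 - 24 = 80

80


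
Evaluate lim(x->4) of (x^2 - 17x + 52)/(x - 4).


Direct substitution gives 0/0, so we factor the numerator.
Factor: (x^2 - 17x + 52) = (x - 4)(x - 13)
Cancel the common factor (x - 4):
(x^2 - 17x + 52)/(x - 4) = (x - 13)
Now substitute x = 4:
= (4) - (13) = -9

-9


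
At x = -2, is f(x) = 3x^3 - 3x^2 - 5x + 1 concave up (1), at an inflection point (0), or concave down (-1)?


Concavity is determined by the sign of f''(x).
f(x) = 3x^3 - 3x^2 - 5x + 1
f'(x) = 9x^2 - 6x - 5
f''(x) = 18x - 6
f''(-2) = 18 * (-2) - 6
= -36 - 6
= -42
Since f''(-2) < 0, the function is concave down (-1)

-1


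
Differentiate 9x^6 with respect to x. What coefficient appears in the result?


We apply the power rule: d/dx [ax^n] = a*n * x^(n-1)
d/dx [9x^6]
= 9 * 6 * x^(6-1)
= 54x^5
The coefficient is 54

54


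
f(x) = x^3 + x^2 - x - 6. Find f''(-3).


First derivative:
f'(x) = 3x^2 + 2x - 1
Second derivative:
f''(x) = 6x + 2
Substitute x = -3:
f''(-3) = 6 * (-3) + 2
= -18 + 2
= -16

-16


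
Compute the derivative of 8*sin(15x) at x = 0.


Apply the chain rule to differentiate 8*sin(15x):
d/dx [8*sin(15x)]
= 8 * cos(15x) * d/dx(15x)
= 8 * 15 * cos(15x)
= 120 * cos(15x)
Evaluate at x = 0:
= 120 * cos(0)
= 120 * 1
= 120

120


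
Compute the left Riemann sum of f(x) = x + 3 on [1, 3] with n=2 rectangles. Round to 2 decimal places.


Left Riemann sum uses left endpoints of each subinterval.
Interval: [1, 3], n = 2
dx = (3 - 1) / 2 = 1
Left endpoints: [1, 2]
f values: [4, 5]
Sum = dx * (sum of f values)
= 1 * 9
= 9 = 9.00

9.00


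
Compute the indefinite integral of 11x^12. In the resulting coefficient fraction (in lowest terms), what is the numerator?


Apply the power rule for integration:
integral of ax^n dx = a/(n+1) * x^(n+1) + C
integral of 11x^12 dx
= 11/13 * x^13 + C
The coefficient in lowest terms is 11/13, and its numerator is 11

11


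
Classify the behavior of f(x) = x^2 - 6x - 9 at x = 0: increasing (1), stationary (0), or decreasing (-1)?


Compute f'(x) to determine behavior:
f'(x) = 2x - 6
f'(0) = 2 * 0 - 6
= 0 - 6
= -6
Since f'(0) < 0, the function is decreasing (-1)

-1


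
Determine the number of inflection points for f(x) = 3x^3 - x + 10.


Inflection points occur where f''(x) = 0 and concavity changes.
f(x) = 3x^3 - x + 10
f'(x) = 9x^2 - 1
f''(x) = 18x
Set f''(x) = 0:
18x = 0
x = 0 / 18 = 0
Since f''(x) is linear (degree 1), it changes sign at this point.
Therefore there is exactly 1 inflection point.

1


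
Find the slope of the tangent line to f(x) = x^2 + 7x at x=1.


The slope of the tangent line equals f'(x) at the point.
f(x) = x^2 + 7x
f'(x) = 2x + 7
At x = 1:
f'(1) = 2 * 1 + 7
= 2 + 7
= 9

9


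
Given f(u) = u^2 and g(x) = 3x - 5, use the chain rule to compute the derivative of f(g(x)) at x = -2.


Using the chain rule: (f(g(x)))' = f'(g(x)) * g'(x)
First, find g(-2):
g(-2) = 3 * (-2) - 5 = -11
Next, f'(u) = 2u
And g'(x) = 3
So f'(g(-2)) * g'(-2)
= 2 * (-11) * 3
= -66

-66


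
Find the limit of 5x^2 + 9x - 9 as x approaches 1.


Since polynomials are continuous, we use direct substitution.
lim(x->1) of 5x^2 + 9x - 9
= 5 * 1^2 + 9 * 1 - 9
= 5 + 9 - 9
= 5

5


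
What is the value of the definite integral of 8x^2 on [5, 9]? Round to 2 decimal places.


Find the antiderivative of 8x^2:
F(x) = 8/3 * x^3
Apply the Fundamental Theorem of Calculus:
F(9) - F(5)
= 8/3 * 9^3 - 8/3 * 5^3
= 8/3 * (729 - 125)
= 8/3 * 604
= 4832/3 ≈ 1610.67

1610.67


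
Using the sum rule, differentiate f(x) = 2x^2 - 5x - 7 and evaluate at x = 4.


Differentiate term by term using power and sum rules:
f(x) = 2x^2 - 5x - 7
f'(x) = 4x - 5
Substitute x = 4:
f'(4) = 4 * 4 - 5
= 16 - 5
= 11

11


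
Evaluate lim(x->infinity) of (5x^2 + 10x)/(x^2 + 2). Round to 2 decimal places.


For limits at infinity with equal-degree polynomials,
we compare leading coefficients.
Numerator leading term: 5x^2
Denominator leading term: x^2
Divide both by x^2:
lim = (5 + 10/x) / (1 + 2/x^2)
As x -> infinity, the 1/x and 1/x^2 terms vanish:
= 5/1 = 5 = 5.00

5.00


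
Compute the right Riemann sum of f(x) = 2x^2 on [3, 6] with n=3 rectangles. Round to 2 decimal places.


Right Riemann sum uses right endpoints of each subinterval.
Interval: [3, 6], n = 3
dx = (6 - 3) / 3 = 1
Right endpoints: [4, 5, 6]
f values: [32, 50, 72]
Sum = dx * (sum of f values)
= 1 * 154
= 154 = 154.00

154.00


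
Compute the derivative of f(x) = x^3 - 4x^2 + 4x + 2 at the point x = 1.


Differentiate f(x) = x^3 - 4x^2 + 4x + 2 term by term:
f'(x) = 3x^2 - 8x + 4
Substitute x = 1:
f'(1) = 3 * 1^2 - 8 * 1 + 4
= 3 - 8 + 4
= -1

-1


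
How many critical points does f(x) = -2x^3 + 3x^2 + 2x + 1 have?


Find where f'(x) = 0:
f(x) = -2x^3 + 3x^2 + 2x + 1
f'(x) = -6x^2 + 6x + 2
This is a quadratic in x. Use the discriminant to count real roots.
Discriminant = (6)^2 - 4 * (-6) * 2
= 36 - (-48)
= 84
Since discriminant > 0, f'(x) = 0 has 2 real solutions.
Number of critical points: 2

2


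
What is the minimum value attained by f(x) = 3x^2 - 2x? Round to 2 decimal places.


For a quadratic f(x) = ax^2 + bx + c with a > 0, the minimum is at the vertex.
Vertex x-coordinate: x = -b/(2a)
x = -(-2) / (2 * 3)
x = 2/6 = 1/3
Substitute back to find the minimum value:
f(1/3) = 3 * (1/3)^2 - 2 * (1/3) + 0
= 1/3 - 2/3 + 0
= -1/3 ≈ -0.33

-0.33


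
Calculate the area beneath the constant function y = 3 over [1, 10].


The area under a constant function y = 3 is a rectangle.
Width = 10 - 1 = 9
Height = 3
Area = width * height
= 9 * 3
= 27

27


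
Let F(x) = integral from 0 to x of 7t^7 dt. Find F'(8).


By the Fundamental Theorem of Calculus (Part 1):
If F(x) = integral from 0 to x of f(t) dt, then F'(x) = f(x)
Here f(t) = 7t^7
So F'(x) = 7x^7
Evaluate at x = 8:
F'(8) = 7 * 8^7
= 7 * 2097152
= 14680064

14680064


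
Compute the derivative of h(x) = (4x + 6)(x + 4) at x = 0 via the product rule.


Let u(x) = 4x + 6 and v(x) = x + 4
u'(x) = 4
v'(x) = 1
Product rule: h'(x) = u'(x)*v(x) + u(x)*v'(x)
= 4 * (x + 4) + (4x + 6) * 1
At x = 0:
u(0) = 4 * 0 + 6 = 6
v(0) = 1 * 0 + 4 = 4
h'(0) = 4 * 4 + 6 * 1
= 16 + 6
= 22

22


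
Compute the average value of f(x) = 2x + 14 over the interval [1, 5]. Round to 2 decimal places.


Average value = 1/(b-a) * integral from a to b of f(x) dx
First compute the integral of 2x + 14:
F(x) = x^2 + 14x
F(5) = 1 * 25 + 14 * 5 = 95
F(1) = 1 * 1 + 14 * 1 = 15
Integral = 95 - 15 = 80
Average = 80 / (5 - 1) = 80 / 4
= 20 = 20.00

20.00


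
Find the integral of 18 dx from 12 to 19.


The integral of a constant k over [a, b] equals k * (b - a).
integral from 12 to 19 of 18 dx
= 18 * (19 - 12)
= 18 * 7
= 126

126


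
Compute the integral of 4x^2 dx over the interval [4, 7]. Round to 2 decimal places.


Find the antiderivative of 4x^2:
F(x) = 4/3 * x^3
Apply the Fundamental Theorem of Calculus:
F(7) - F(4)
= 4/3 * 7^3 - 4/3 * 4^3
= 4/3 * (343 - 64)
= 4/3 * 279
= 372 = 372.00

372.00


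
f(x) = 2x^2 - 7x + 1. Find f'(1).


Differentiate term by term using power and sum rules:
f(x) = 2x^2 - 7x + 1
f'(x) = 4x - 7
Substitute x = 1:
f'(1) = 4 * 1 - 7
= 4 - 7
= -3

-3


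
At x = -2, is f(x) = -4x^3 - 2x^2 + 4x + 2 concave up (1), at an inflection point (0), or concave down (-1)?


Concavity is determined by the sign of f''(x).
f(x) = -4x^3 - 2x^2 + 4x + 2
f'(x) = -12x^2 - 4x + 4
f''(x) = -24x - 4
f''(-2) = -24 * (-2) - 4
= 48 - 4
= 44
Since f''(-2) > 0, the function is concave up (1)

1


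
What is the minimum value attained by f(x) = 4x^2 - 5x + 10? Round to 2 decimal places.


For a quadratic f(x) = ax^2 + bx + c with a > 0, the minimum is at the vertex.
Vertex x-coordinate: x = -b/(2a)
x = -(-5) / (2 * 4)
x = 5/8
Substitute back to find the minimum value:
f(5/8) = 4 * (5/8)^2 - 5 * (5/8) + 10
= 25/16 - 25/8 + 10
= 135/16 ≈ 8.44

8.44


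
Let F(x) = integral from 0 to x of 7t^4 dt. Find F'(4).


By the Fundamental Theorem of Calculus (Part 1):
If F(x) = integral from 0 to x of f(t) dt, then F'(x) = f(x)
Here f(t) = 7t^4
So F'(x) = 7x^4
Evaluate at x = 4:
F'(4) = 7 * 4^4
= 7 * 256
= 1792

1792


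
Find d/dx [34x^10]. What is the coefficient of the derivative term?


We apply the power rule: d/dx [ax^n] = a*n * x^(n-1)
d/dx [34x^10]
= 34 * 10 * x^(10-1)
= 340x^9
The coefficient is 340

340


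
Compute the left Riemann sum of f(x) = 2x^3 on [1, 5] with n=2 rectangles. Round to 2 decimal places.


Left Riemann sum uses left endpoints of each subinterval.
Interval: [1, 5], n = 2
dx = (5 - 1) / 2 = 2
Left endpoints: [1, 3]
f values: [2, 54]
Sum = dx * (sum of f values)
= 2 * 56
= 112 = 112.00

112.00


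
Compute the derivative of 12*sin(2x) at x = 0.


Apply the chain rule to differentiate 12*sin(2x):
d/dx [12*sin(2x)]
= 12 * cos(2x) * d/dx(2x)
= 12 * 2 * cos(2x)
= 24 * cos(2x)
Evaluate at x = 0:
= 24 * cos(0)
= 24 * 1
= 24

24


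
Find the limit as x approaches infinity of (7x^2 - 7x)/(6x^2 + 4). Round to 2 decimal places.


For limits at infinity with equal-degree polynomials,
we compare leading coefficients.
Numerator leading term: 7x^2
Denominator leading term: 6x^2
Divide both by x^2:
lim = (7 - 7/x) / (6 + 4/x^2)
As x -> infinity, the 1/x and 1/x^2 terms vanish:
= 7/6 ≈ 1.17

1.17


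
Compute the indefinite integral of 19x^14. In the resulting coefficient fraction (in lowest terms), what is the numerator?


Apply the power rule for integration:
integral of ax^n dx = a/(n+1) * x^(n+1) + C
integral of 19x^14 dx
= 19/15 * x^15 + C
The coefficient in lowest terms is 19/15, and its numerator is 19

19


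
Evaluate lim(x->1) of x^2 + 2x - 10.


Since polynomials are continuous, we use direct substitution.
lim(x->1) of x^2 + 2x - 10
= 1 * 1^2 + 2 * 1 - 10
= 1 + 2 - 10
= -7

-7


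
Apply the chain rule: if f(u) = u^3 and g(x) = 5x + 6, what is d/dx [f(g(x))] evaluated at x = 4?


Using the chain rule: (f(g(x)))' = f'(g(x)) * g'(x)
First, find g(4):
g(4) = 5 * 4 + 6 = 26
Next, f'(u) = 3u^2
And g'(x) = 5
So f'(g(4)) * g'(4)
= 3 * 26^2 * 5
= 3 * 676 * 5
= 10140

10140


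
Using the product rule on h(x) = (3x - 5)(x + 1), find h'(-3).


Let u(x) = 3x - 5 and v(x) = x + 1
u'(x) = 3
v'(x) = 1
Product rule: h'(x) = u'(x)*v(x) + u(x)*v'(x)
= 3 * (x + 1) + (3x - 5) * 1
At x = -3:
u(-3) = 3 * (-3) - 5 = -14
v(-3) = 1 * (-3) + 1 = -2
h'(-3) = 3 * (-2) + (-14) * 1
= -6 - 14
= -20

-20


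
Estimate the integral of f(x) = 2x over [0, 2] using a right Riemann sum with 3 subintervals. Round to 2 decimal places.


Right Riemann sum uses right endpoints of each subinterval.
Interval: [0, 2], n = 3
dx = (2 - 0) / 3 = 2/3
Right endpoints: [2/3, 4/3, 2]
f values: [4/3, 8/3, 4]
Sum = dx * (sum of f values)
= 2/3 * 8
= 16/3 ≈ 5.33

5.33


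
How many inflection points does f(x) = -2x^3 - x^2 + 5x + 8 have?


Inflection points occur where f''(x) = 0 and concavity changes.
f(x) = -2x^3 - x^2 + 5x + 8
f'(x) = -6x^2 - 2x + 5
f''(x) = -12x - 2
Set f''(x) = 0:
-12x - 2 = 0
x = 2 / (-12) = -1/6
Since f''(x) is linear (degree 1), it changes sign at this point.
Therefore there is exactly 1 inflection point.

1


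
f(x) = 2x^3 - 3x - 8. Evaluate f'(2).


Differentiate f(x) = 2x^3 - 3x - 8 term by term:
f'(x) = 6x^2 - 3
Substitute x = 2:
f'(2) = 6 * 2^2 + 0 * 2 - 3
= 24 + 0 - 3
= 21

21


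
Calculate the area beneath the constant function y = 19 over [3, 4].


The area under a constant function y = 19 is a rectangle.
Width = 4 - 3 = 1
Height = 19
Area = width * height
= 1 * 19
= 19

19


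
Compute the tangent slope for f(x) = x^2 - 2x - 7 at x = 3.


The slope of the tangent line equals f'(x) at the point.
f(x) = x^2 - 2x - 7
f'(x) = 2x - 2
At x = 3:
f'(3) = 2 * 3 - 2
= 6 - 2
= 4

4


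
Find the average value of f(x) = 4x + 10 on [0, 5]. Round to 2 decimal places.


Average value = 1/(b-a) * integral from a to b of f(x) dx
First compute the integral of 4x + 10:
F(x) = 2x^2 + 10x
F(5) = 2 * 25 + 10 * 5 = 100
F(0) = 2 * 0 + 10 * 0 = 0
Integral = 100 - 0 = 100
Average = 100 / (5 - 0) = 100 / 5
= 20 = 20.00

20.00


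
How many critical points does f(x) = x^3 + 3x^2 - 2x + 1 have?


Find where f'(x) = 0:
f(x) = x^3 + 3x^2 - 2x + 1
f'(x) = 3x^2 + 6x - 2
This is a quadratic in x. Use the discriminant to count real roots.
Discriminant = (6)^2 - 4 * 3 * (-2)
= 36 - (-24)
= 60
Since discriminant > 0, f'(x) = 0 has 2 real solutions.
Number of critical points: 2

2


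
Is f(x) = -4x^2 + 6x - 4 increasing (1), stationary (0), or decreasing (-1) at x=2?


Compute f'(x) to determine behavior:
f'(x) = -8x + 6
f'(2) = -8 * 2 + 6
= -16 + 6
= -10
Since f'(2) < 0, the function is decreasing (-1)

-1


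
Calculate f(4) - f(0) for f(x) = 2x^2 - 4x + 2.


Net change = f(b) - f(a)
f(x) = 2x^2 - 4x + 2
Compute f(4):
f(4) = 2 * 4^2 - 4 * 4 + 2
= 32 - 16 + 2
= 18
Compute f(0):
f(0) = 2 * 0^2 - 4 * 0 + 2
= 0 + 0 + 2
= 2
Net change = 18 - 2 = 16

16


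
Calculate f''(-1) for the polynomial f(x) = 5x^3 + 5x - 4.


First derivative:
f'(x) = 15x^2 + 5
Second derivative:
f''(x) = 30x
Substitute x = -1:
f''(-1) = 30 * (-1) + 0
= -30 + 0
= -30

-30


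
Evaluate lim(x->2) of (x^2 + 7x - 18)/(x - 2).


Direct substitution gives 0/0, so we factor the numerator.
Factor: (x^2 + 7x - 18) = (x - 2)(x + 9)
Cancel the common factor (x - 2):
(x^2 + 7x - 18)/(x - 2) = (x + 9)
Now substitute x = 2:
= (2) - (-9) = 11

11


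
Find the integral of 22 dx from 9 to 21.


The integral of a constant k over [a, b] equals k * (b - a).
integral from 9 to 21 of 22 dx
= 22 * (21 - 9)
= 22 * 12
= 264

264


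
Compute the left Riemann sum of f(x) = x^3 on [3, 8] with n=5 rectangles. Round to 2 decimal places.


Left Riemann sum uses left endpoints of each subinterval.
Interval: [3, 8], n = 5
dx = (8 - 3) / 5 = 1
Left endpoints: [3, 4, 5, 6, 7]
f values: [27, 64, 125, 216, 343]
Sum = dx * (sum of f values)
= 1 * 775
= 775 = 775.00

775.00


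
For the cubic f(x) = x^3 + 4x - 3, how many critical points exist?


Find where f'(x) = 0:
f(x) = x^3 + 4x - 3
f'(x) = 3x^2 + 4
This is a quadratic in x. Use the discriminant to count real roots.
Discriminant = (0)^2 - 4 * 3 * 4
= 0 - 48
= -48
Since discriminant < 0, f'(x) = 0 has no real solutions.
Number of critical points: 0

0


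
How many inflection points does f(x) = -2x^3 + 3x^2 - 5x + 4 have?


Inflection points occur where f''(x) = 0 and concavity changes.
f(x) = -2x^3 + 3x^2 - 5x + 4
f'(x) = -6x^2 + 6x - 5
f''(x) = -12x + 6
Set f''(x) = 0:
-12x + 6 = 0
x = -6 / (-12) = 1/2
Since f''(x) is linear (degree 1), it changes sign at this point.
Therefore there is exactly 1 inflection point.

1


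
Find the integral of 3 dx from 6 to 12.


The integral of a constant k over [a, b] equals k * (b - a).
integral from 6 to 12 of 3 dx
= 3 * (12 - 6)
= 3 * 6
= 18

18


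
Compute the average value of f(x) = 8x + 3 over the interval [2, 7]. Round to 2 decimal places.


Average value = 1/(b-a) * integral from a to b of f(x) dx
First compute the integral of 8x + 3:
F(x) = 4x^2 + 3x
F(7) = 4 * 49 + 3 * 7 = 217
F(2) = 4 * 4 + 3 * 2 = 22
Integral = 217 - 22 = 195
Average = 195 / (7 - 2) = 195 / 5
= 39 = 39.00

39.00


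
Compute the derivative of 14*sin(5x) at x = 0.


Apply the chain rule to differentiate 14*sin(5x):
d/dx [14*sin(5x)]
= 14 * cos(5x) * d/dx(5x)
= 14 * 5 * cos(5x)
= 70 * cos(5x)
Evaluate at x = 0:
= 70 * cos(0)
= 70 * 1
= 70

70


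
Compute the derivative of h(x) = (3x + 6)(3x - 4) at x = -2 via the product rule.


Let u(x) = 3x + 6 and v(x) = 3x - 4
u'(x) = 3
v'(x) = 3
Product rule: h'(x) = u'(x)*v(x) + u(x)*v'(x)
= 3 * (3x - 4) + (3x + 6) * 3
At x = -2:
u(-2) = 3 * (-2) + 6 = 0
v(-2) = 3 * (-2) - 4 = -10
h'(-2) = 3 * (-10) + 0 * 3
= -30 + 0
= -30

-30


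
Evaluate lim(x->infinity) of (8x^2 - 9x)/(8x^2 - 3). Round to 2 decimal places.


For limits at infinity with equal-degree polynomials,
we compare leading coefficients.
Numerator leading term: 8x^2
Denominator leading term: 8x^2
Divide both by x^2:
lim = (8 - 9/x) / (8 - 3/x^2)
As x -> infinity, the 1/x and 1/x^2 terms vanish:
= 8/8 = 1 = 1.00

1.00


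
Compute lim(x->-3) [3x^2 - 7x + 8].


Since polynomials are continuous, we use direct substitution.
lim(x->-3) of 3x^2 - 7x + 8
= 3 * (-3)^2 - 7 * (-3) + 8
= 27 + 21 + 8
= 56

56


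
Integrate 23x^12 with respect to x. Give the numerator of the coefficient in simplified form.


Apply the power rule for integration:
integral of ax^n dx = a/(n+1) * x^(n+1) + C
integral of 23x^12 dx
= 23/13 * x^13 + C
The coefficient in lowest terms is 23/13, and its numerator is 23

23


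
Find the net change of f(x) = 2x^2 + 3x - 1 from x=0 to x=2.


Net change = f(b) - f(a)
f(x) = 2x^2 + 3x - 1
Compute f(2):
f(2) = 2 * 2^2 + 3 * 2 - 1
= 8 + 6 - 1
= 13
Compute f(0):
f(0) = 2 * 0^2 + 3 * 0 - 1
= 0 + 0 - 1
= -1
Net change = 13 - (-1) = 14

14


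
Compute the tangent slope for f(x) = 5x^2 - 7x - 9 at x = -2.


The slope of the tangent line equals f'(x) at the point.
f(x) = 5x^2 - 7x - 9
f'(x) = 10x - 7
At x = -2:
f'(-2) = 10 * (-2) - 7
= -20 - 7
= -27

-27


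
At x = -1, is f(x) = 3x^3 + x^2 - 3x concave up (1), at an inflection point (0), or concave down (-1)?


Concavity is determined by the sign of f''(x).
f(x) = 3x^3 + x^2 - 3x
f'(x) = 9x^2 + 2x - 3
f''(x) = 18x + 2
f''(-1) = 18 * (-1) + 2
= -18 + 2
= -16
Since f''(-1) < 0, the function is concave down (-1)

-1


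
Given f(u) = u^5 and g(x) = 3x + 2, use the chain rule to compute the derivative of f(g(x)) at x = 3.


Using the chain rule: (f(g(x)))' = f'(g(x)) * g'(x)
First, find g(3):
g(3) = 3 * 3 + 2 = 11
Next, f'(u) = 5u^4
And g'(x) = 3
So f'(g(3)) * g'(3)
= 5 * 11^4 * 3
= 5 * 14641 * 3
= 219615

219615


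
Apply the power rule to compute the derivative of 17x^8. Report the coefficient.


We apply the power rule: d/dx [ax^n] = a*n * x^(n-1)
d/dx [17x^8]
= 17 * 8 * x^(8-1)
= 136x^7
The coefficient is 136

136


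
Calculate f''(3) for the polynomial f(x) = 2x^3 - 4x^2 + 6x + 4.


First derivative:
f'(x) = 6x^2 - 8x + 6
Second derivative:
f''(x) = 12x - 8
Substitute x = 3:
f''(3) = 12 * 3 - 8
= 36 - 8
= 28

28


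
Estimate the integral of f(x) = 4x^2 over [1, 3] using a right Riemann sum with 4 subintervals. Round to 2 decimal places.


Right Riemann sum uses right endpoints of each subinterval.
Interval: [1, 3], n = 4
dx = (3 - 1) / 4 = 1/2
Right endpoints: [3/2, 2, 5/2, 3]
f values: [9, 16, 25, 36]
Sum = dx * (sum of f values)
= 1/2 * 86
= 43 = 43.00

43.00


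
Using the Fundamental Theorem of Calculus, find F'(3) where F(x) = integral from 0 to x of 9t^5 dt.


By the Fundamental Theorem of Calculus (Part 1):
If F(x) = integral from 0 to x of f(t) dt, then F'(x) = f(x)
Here f(t) = 9t^5
So F'(x) = 9x^5
Evaluate at x = 3:
F'(3) = 9 * 3^5
= 9 * 243
= 2187

2187


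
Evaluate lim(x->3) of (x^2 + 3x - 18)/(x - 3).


Direct substitution gives 0/0, so we factor the numerator.
Factor: (x^2 + 3x - 18) = (x - 3)(x + 6)
Cancel the common factor (x - 3):
(x^2 + 3x - 18)/(x - 3) = (x + 6)
Now substitute x = 3:
= (3) - (-6) = 9

9


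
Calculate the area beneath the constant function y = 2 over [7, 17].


The area under a constant function y = 2 is a rectangle.
Width = 17 - 7 = 10
Height = 2
Area = width * height
= 10 * 2
= 20

20


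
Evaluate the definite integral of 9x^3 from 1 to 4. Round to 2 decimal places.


Find the antiderivative of 9x^3:
F(x) = 9/4 * x^4
Apply the Fundamental Theorem of Calculus:
F(4) - F(1)
= 9/4 * 4^4 - 9/4 * 1^4
= 9/4 * (256 - 1)
= 9/4 * 255
= 2295/4 = 573.75

573.75


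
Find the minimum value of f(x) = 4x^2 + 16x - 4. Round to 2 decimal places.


For a quadratic f(x) = ax^2 + bx + c with a > 0, the minimum is at the vertex.
Vertex x-coordinate: x = -b/(2a)
x = -(16) / (2 * 4)
x = -16/8 = -2
Substitute back to find the minimum value:
f(-2) = 4 * (-2)^2 + 16 * (-2) - 4
= 16 - 32 - 4
= -20 = -20.00

-20.00


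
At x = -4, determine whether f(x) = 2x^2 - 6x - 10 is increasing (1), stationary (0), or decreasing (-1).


Compute f'(x) to determine behavior:
f'(x) = 4x - 6
f'(-4) = 4 * (-4) - 6
= -16 - 6
= -22
Since f'(-4) < 0, the function is decreasing (-1)

-1


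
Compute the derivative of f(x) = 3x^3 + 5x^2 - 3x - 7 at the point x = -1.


Differentiate f(x) = 3x^3 + 5x^2 - 3x - 7 term by term:
f'(x) = 9x^2 + 10x - 3
Substitute x = -1:
f'(-1) = 9 * (-1)^2 + 10 * (-1) - 3
= 9 - 10 - 3
= -4

-4


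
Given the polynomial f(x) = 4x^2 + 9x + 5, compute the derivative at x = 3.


Differentiate term by term using power and sum rules:
f(x) = 4x^2 + 9x + 5
f'(x) = 8x + 9
Substitute x = 3:
f'(3) = 8 * 3 + 9
= 24 + 9
= 33

33


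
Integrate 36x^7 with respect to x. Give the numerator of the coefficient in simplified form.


Apply the power rule for integration:
integral of ax^n dx = a/(n+1) * x^(n+1) + C
integral of 36x^7 dx
= 36/8 * x^8 + C
= 9/2 * x^8 + C
The coefficient in lowest terms is 9/2, and its numerator is 9

9


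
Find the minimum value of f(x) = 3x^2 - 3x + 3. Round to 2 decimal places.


For a quadratic f(x) = ax^2 + bx + c with a > 0, the minimum is at the vertex.
Vertex x-coordinate: x = -b/(2a)
x = -(-3) / (2 * 3)
x = 3/6 = 1/2
Substitute back to find the minimum value:
f(1/2) = 3 * (1/2)^2 - 3 * (1/2) + 3
= 3/4 - 3/2 + 3
= 9/4 = 2.25

2.25


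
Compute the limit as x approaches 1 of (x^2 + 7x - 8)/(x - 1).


Direct substitution gives 0/0, so we factor the numerator.
Factor: (x^2 + 7x - 8) = (x - 1)(x + 8)
Cancel the common factor (x - 1):
(x^2 + 7x - 8)/(x - 1) = (x + 8)
Now substitute x = 1:
= (1) - (-8) = 9

9


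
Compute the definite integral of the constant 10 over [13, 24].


The integral of a constant k over [a, b] equals k * (b - a).
integral from 13 to 24 of 10 dx
= 10 * (24 - 13)
= 10 * 11
= 110

110


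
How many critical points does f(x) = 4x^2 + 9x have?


Find where f'(x) = 0:
f'(x) = 8x + 9
Set f'(x) = 0:
8x + 9 = 0
x = -9 / 8 = -9/8
This is a linear equation in x, so there is exactly one solution.
Number of critical points: 1

1


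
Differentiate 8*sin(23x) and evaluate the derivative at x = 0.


Apply the chain rule to differentiate 8*sin(23x):
d/dx [8*sin(23x)]
= 8 * cos(23x) * d/dx(23x)
= 8 * 23 * cos(23x)
= 184 * cos(23x)
Evaluate at x = 0:
= 184 * cos(0)
= 184 * 1
= 184

184


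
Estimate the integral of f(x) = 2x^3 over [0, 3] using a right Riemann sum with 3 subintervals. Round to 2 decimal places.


Right Riemann sum uses right endpoints of each subinterval.
Interval: [0, 3], n = 3
dx = (3 - 0) / 3 = 1
Right endpoints: [1, 2, 3]
f values: [2, 16, 54]
Sum = dx * (sum of f values)
= 1 * 72
= 72 = 72.00

72.00


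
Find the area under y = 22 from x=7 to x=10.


The area under a constant function y = 22 is a rectangle.
Width = 10 - 7 = 3
Height = 22
Area = width * height
= 3 * 22
= 66

66


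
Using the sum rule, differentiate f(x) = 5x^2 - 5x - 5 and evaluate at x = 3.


Differentiate term by term using power and sum rules:
f(x) = 5x^2 - 5x - 5
f'(x) = 10x - 5
Substitute x = 3:
f'(3) = 10 * 3 - 5
= 30 - 5
= 25

25


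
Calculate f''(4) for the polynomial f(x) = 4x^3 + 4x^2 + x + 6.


First derivative:
f'(x) = 12x^2 + 8x + 1
Second derivative:
f''(x) = 24x + 8
Substitute x = 4:
f''(4) = 24 * 4 + 8
= 96 + 8
= 104

104


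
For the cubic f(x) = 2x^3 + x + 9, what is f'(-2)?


Differentiate f(x) = 2x^3 + x + 9 term by term:
f'(x) = 6x^2 + 1
Substitute x = -2:
f'(-2) = 6 * (-2)^2 + 0 * (-2) + 1
= 24 + 0 + 1
= 25

25


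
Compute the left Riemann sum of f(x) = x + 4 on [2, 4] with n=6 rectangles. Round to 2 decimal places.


Left Riemann sum uses left endpoints of each subinterval.
Interval: [2, 4], n = 6
dx = (4 - 2) / 6 = 1/3
Left endpoints: [2, 7/3, 8/3, 3, 10/3, 11/3]
f values: [6, 19/3, 20/3, 7, 22/3, 23/3]
Sum = dx * (sum of f values)
= 1/3 * 41
= 41/3 ≈ 13.67

13.67


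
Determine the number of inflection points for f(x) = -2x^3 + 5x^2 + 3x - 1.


Inflection points occur where f''(x) = 0 and concavity changes.
f(x) = -2x^3 + 5x^2 + 3x - 1
f'(x) = -6x^2 + 10x + 3
f''(x) = -12x + 10
Set f''(x) = 0:
-12x + 10 = 0
x = -10 / (-12) = 5/6
Since f''(x) is linear (degree 1), it changes sign at this point.
Therefore there is exactly 1 inflection point.

1


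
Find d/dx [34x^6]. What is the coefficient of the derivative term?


We apply the power rule: d/dx [ax^n] = a*n * x^(n-1)
d/dx [34x^6]
= 34 * 6 * x^(6-1)
= 204x^5
The coefficient is 204

204


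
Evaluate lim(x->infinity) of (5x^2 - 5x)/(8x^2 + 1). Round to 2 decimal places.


For limits at infinity with equal-degree polynomials,
we compare leading coefficients.
Numerator leading term: 5x^2
Denominator leading term: 8x^2
Divide both by x^2:
lim = (5 - 5/x) / (8 + 1/x^2)
As x -> infinity, the 1/x and 1/x^2 terms vanish:
= 5/8 ≈ 0.63

0.63


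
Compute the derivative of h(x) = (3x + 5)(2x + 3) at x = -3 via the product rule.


Let u(x) = 3x + 5 and v(x) = 2x + 3
u'(x) = 3
v'(x) = 2
Product rule: h'(x) = u'(x)*v(x) + u(x)*v'(x)
= 3 * (2x + 3) + (3x + 5) * 2
At x = -3:
u(-3) = 3 * (-3) + 5 = -4
v(-3) = 2 * (-3) + 3 = -3
h'(-3) = 3 * (-3) + (-4) * 2
= -9 - 8
= -17

-17


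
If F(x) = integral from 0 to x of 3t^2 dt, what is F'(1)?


By the Fundamental Theorem of Calculus (Part 1):
If F(x) = integral from 0 to x of f(t) dt, then F'(x) = f(x)
Here f(t) = 3t^2
So F'(x) = 3x^2
Evaluate at x = 1:
F'(1) = 3 * 1^2
= 3 * 1
= 3

3


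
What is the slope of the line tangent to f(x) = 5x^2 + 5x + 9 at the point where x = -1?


The slope of the tangent line equals f'(x) at the point.
f(x) = 5x^2 + 5x + 9
f'(x) = 10x + 5
At x = -1:
f'(-1) = 10 * (-1) + 5
= -10 + 5
= -5

-5


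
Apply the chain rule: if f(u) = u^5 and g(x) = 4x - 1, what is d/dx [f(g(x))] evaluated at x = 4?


Using the chain rule: (f(g(x)))' = f'(g(x)) * g'(x)
First, find g(4):
g(4) = 4 * 4 - 1 = 15
Next, f'(u) = 5u^4
And g'(x) = 4
So f'(g(4)) * g'(4)
= 5 * 15^4 * 4
= 5 * 50625 * 4
= 1012500

1012500


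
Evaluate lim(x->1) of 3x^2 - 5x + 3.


Since polynomials are continuous, we use direct substitution.
lim(x->1) of 3x^2 - 5x + 3
= 3 * 1^2 - 5 * 1 + 3
= 3 - 5 + 3
= 1

1


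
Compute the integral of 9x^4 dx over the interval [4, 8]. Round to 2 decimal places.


Find the antiderivative of 9x^4:
F(x) = 9/5 * x^5
Apply the Fundamental Theorem of Calculus:
F(8) - F(4)
= 9/5 * 8^5 - 9/5 * 4^5
= 9/5 * (32768 - 1024)
= 9/5 * 31744
= 285696/5 = 57139.20

57139.20


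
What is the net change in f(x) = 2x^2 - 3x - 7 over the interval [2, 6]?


Net change = f(b) - f(a)
f(x) = 2x^2 - 3x - 7
Compute f(6):
f(6) = 2 * 6^2 - 3 * 6 - 7
= 72 - 18 - 7
= 47
Compute f(2):
f(2) = 2 * 2^2 - 3 * 2 - 7
= 8 - 6 - 7
= -5
Net change = 47 - (-5) = 52

52


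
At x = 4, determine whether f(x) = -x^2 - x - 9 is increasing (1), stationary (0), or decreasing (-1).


Compute f'(x) to determine behavior:
f'(x) = -2x - 1
f'(4) = -2 * 4 - 1
= -8 - 1
= -9
Since f'(4) < 0, the function is decreasing (-1)

-1


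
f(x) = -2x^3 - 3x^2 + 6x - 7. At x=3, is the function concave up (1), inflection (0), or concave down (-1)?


Concavity is determined by the sign of f''(x).
f(x) = -2x^3 - 3x^2 + 6x - 7
f'(x) = -6x^2 - 6x + 6
f''(x) = -12x - 6
f''(3) = -12 * 3 - 6
= -36 - 6
= -42
Since f''(3) < 0, the function is concave down (-1)

-1


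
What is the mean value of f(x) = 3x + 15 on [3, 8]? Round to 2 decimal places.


Average value = 1/(b-a) * integral from a to b of f(x) dx
First compute the integral of 3x + 15:
F(x) = (3/2)x^2 + 15x
F(8) = 3/2 * 64 + 15 * 8 = 216
F(3) = 3/2 * 9 + 15 * 3 = 117/2
Integral = 216 - 117/2 = 315/2
Average = (315/2) / (8 - 3) = (315/2) / 5
= 63/2 = 31.50

31.50


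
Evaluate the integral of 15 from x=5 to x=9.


The integral of a constant k over [a, b] equals k * (b - a).
integral from 5 to 9 of 15 dx
= 15 * (9 - 5)
= 15 * 4
= 60

60


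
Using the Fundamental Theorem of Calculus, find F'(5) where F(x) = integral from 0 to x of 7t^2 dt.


By the Fundamental Theorem of Calculus (Part 1):
If F(x) = integral from 0 to x of f(t) dt, then F'(x) = f(x)
Here f(t) = 7t^2
So F'(x) = 7x^2
Evaluate at x = 5:
F'(5) = 7 * 5^2
= 7 * 25
= 175

175


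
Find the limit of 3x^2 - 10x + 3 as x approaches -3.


Since polynomials are continuous, we use direct substitution.
lim(x->-3) of 3x^2 - 10x + 3
= 3 * (-3)^2 - 10 * (-3) + 3
= 27 + 30 + 3
= 60

60


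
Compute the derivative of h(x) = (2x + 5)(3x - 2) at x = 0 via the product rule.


Let u(x) = 2x + 5 and v(x) = 3x - 2
u'(x) = 2
v'(x) = 3
Product rule: h'(x) = u'(x)*v(x) + u(x)*v'(x)
= 2 * (3x - 2) + (2x + 5) * 3
At x = 0:
u(0) = 2 * 0 + 5 = 5
v(0) = 3 * 0 - 2 = -2
h'(0) = 2 * (-2) + 5 * 3
= -4 + 15
= 11

11


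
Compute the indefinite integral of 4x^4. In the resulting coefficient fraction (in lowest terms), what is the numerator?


Apply the power rule for integration:
integral of ax^n dx = a/(n+1) * x^(n+1) + C
integral of 4x^4 dx
= 4/5 * x^5 + C
The coefficient in lowest terms is 4/5, and its numerator is 4

4


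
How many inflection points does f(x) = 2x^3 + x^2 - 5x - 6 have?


Inflection points occur where f''(x) = 0 and concavity changes.
f(x) = 2x^3 + x^2 - 5x - 6
f'(x) = 6x^2 + 2x - 5
f''(x) = 12x + 2
Set f''(x) = 0:
12x + 2 = 0
x = -2 / 12 = -1/6
Since f''(x) is linear (degree 1), it changes sign at this point.
Therefore there is exactly 1 inflection point.

1


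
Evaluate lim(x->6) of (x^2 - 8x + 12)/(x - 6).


Direct substitution gives 0/0, so we factor the numerator.
Factor: (x^2 - 8x + 12) = (x - 6)(x - 2)
Cancel the common factor (x - 6):
(x^2 - 8x + 12)/(x - 6) = (x - 2)
Now substitute x = 6:
= (6) - (2) = 4

4


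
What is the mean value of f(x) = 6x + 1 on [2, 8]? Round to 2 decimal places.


Average value = 1/(b-a) * integral from a to b of f(x) dx
First compute the integral of 6x + 1:
F(x) = 3x^2 + x
F(8) = 3 * 64 + 1 * 8 = 200
F(2) = 3 * 4 + 1 * 2 = 14
Integral = 200 - 14 = 186
Average = 186 / (8 - 2) = 186 / 6
= 31 = 31.00

31.00


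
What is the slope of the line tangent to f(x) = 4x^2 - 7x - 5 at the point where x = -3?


The slope of the tangent line equals f'(x) at the point.
f(x) = 4x^2 - 7x - 5
f'(x) = 8x - 7
At x = -3:
f'(-3) = 8 * (-3) - 7
= -24 - 7
= -31

-31


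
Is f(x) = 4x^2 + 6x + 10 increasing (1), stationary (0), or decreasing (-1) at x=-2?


Compute f'(x) to determine behavior:
f'(x) = 8x + 6
f'(-2) = 8 * (-2) + 6
= -16 + 6
= -10
Since f'(-2) < 0, the function is decreasing (-1)

-1


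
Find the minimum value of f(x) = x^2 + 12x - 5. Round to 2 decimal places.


For a quadratic f(x) = ax^2 + bx + c with a > 0, the minimum is at the vertex.
Vertex x-coordinate: x = -b/(2a)
x = -(12) / (2 * 1)
x = -12/2 = -6
Substitute back to find the minimum value:
f(-6) = 1 * (-6)^2 + 12 * (-6) - 5
= 36 - 72 - 5
= -41 = -41.00

-41.00


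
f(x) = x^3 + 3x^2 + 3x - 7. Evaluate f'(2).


Differentiate f(x) = x^3 + 3x^2 + 3x - 7 term by term:
f'(x) = 3x^2 + 6x + 3
Substitute x = 2:
f'(2) = 3 * 2^2 + 6 * 2 + 3
= 12 + 12 + 3
= 27

27


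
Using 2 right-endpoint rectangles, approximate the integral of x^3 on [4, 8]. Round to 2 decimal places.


Right Riemann sum uses right endpoints of each subinterval.
Interval: [4, 8], n = 2
dx = (8 - 4) / 2 = 2
Right endpoints: [6, 8]
f values: [216, 512]
Sum = dx * (sum of f values)
= 2 * 728
= 1456 = 1456.00

1456.00


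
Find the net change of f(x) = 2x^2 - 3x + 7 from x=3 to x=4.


Net change = f(b) - f(a)
f(x) = 2x^2 - 3x + 7
Compute f(4):
f(4) = 2 * 4^2 - 3 * 4 + 7
= 32 - 12 + 7
= 27
Compute f(3):
f(3) = 2 * 3^2 - 3 * 3 + 7
= 18 - 9 + 7
= 16
Net change = 27 - 16 = 11

11


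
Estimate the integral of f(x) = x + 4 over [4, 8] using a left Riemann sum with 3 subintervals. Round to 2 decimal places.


Left Riemann sum uses left endpoints of each subinterval.
Interval: [4, 8], n = 3
dx = (8 - 4) / 3 = 4/3
Left endpoints: [4, 16/3, 20/3]
f values: [8, 28/3, 32/3]
Sum = dx * (sum of f values)
= 4/3 * 28
= 112/3 ≈ 37.33

37.33


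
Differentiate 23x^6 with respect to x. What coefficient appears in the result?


We apply the power rule: d/dx [ax^n] = a*n * x^(n-1)
d/dx [23x^6]
= 23 * 6 * x^(6-1)
= 138x^5
The coefficient is 138

138


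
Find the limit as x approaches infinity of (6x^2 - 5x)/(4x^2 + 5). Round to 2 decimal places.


For limits at infinity with equal-degree polynomials,
we compare leading coefficients.
Numerator leading term: 6x^2
Denominator leading term: 4x^2
Divide both by x^2:
lim = (6 - 5/x) / (4 + 5/x^2)
As x -> infinity, the 1/x and 1/x^2 terms vanish:
= 6/4 = 3/2 = 1.50

1.50


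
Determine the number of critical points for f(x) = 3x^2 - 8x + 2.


Find where f'(x) = 0:
f'(x) = 6x - 8
Set f'(x) = 0:
6x - 8 = 0
x = 8 / 6 = 4/3
This is a linear equation in x, so there is exactly one solution.
Number of critical points: 1

1


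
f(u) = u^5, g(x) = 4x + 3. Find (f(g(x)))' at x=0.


Using the chain rule: (f(g(x)))' = f'(g(x)) * g'(x)
First, find g(0):
g(0) = 4 * 0 + 3 = 3
Next, f'(u) = 5u^4
And g'(x) = 4
So f'(g(0)) * g'(0)
= 5 * 3^4 * 4
= 5 * 81 * 4
= 1620

1620
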